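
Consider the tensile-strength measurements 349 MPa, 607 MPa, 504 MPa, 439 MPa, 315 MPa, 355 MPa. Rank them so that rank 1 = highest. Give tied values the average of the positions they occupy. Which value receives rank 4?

355

Sorted (descending): 607, 504, 439, 355, 349, 315
No ties — each value takes its position as its rank.
Rank 4 → value 355.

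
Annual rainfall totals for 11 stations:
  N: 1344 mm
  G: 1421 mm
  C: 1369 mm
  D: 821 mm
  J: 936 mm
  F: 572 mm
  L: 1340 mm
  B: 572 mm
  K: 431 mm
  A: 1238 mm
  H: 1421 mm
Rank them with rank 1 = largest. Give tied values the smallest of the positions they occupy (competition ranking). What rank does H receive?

Sorted (descending): 1421, 1421, 1369, 1344, 1340, 1238, 936, 821, 572, 572, 431
The 2 values of 1421 occupy positions 1–2 → each gets rank 1.
The 2 values of 572 occupy positions 9–10 → each gets rank 9.
H has value 1421 mm → rank 1.

1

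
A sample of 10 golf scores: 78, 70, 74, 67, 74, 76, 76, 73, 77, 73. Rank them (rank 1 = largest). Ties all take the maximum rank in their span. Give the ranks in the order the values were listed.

1, 9, 6, 10, 6, 4, 4, 8, 2, 8

Sorted (descending): 78, 77, 76, 76, 74, 74, 73, 73, 70, 67
The 2 values of 76 occupy positions 3–4 → each gets rank 4.
The 2 values of 74 occupy positions 5–6 → each gets rank 6.
The 2 values of 73 occupy positions 7–8 → each gets rank 8.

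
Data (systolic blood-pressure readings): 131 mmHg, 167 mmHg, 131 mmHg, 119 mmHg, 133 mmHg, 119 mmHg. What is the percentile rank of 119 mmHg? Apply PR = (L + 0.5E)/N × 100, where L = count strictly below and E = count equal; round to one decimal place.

16.7

N = 6.
Strictly below 119: 0. Equal to 119: 2.
PR = (0 + 0.5·2)/6 × 100 = 16.7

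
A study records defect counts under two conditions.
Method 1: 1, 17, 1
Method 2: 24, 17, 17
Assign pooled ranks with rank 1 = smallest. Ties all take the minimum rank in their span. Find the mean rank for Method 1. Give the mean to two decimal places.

1.67

Sorted (ascending): 1, 1, 17, 17, 17, 24
The 2 values of 1 occupy positions 1–2 → each gets rank 1.
The 3 values of 17 occupy positions 3–5 → each gets rank 3.
Method 1 values → pooled ranks: 1→1, 17→3, 1→1
Mean rank = (1 + 3 + 1) / 3 = 1.67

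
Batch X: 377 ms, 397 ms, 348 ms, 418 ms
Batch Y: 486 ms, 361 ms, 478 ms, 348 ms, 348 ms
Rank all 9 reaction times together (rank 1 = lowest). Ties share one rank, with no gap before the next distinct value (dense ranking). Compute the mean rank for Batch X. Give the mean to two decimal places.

3.25

Sorted (ascending): 348, 348, 348, 361, 377, 397, 418, 478, 486
The 3 values of 348 share dense rank 1.
Remaining distinct values take the next consecutive integers.
Batch X values → pooled ranks: 377→3, 397→4, 348→1, 418→5
Mean rank = (3 + 4 + 1 + 5) / 4 = 3.25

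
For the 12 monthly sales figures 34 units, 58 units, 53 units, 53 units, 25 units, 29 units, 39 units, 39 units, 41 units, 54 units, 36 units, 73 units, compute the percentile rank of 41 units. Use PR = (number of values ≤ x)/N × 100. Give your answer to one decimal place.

58.3

N = 12.
Strictly below 41: 6. Equal to 41: 1.
PR = 7/12 × 100 = 58.3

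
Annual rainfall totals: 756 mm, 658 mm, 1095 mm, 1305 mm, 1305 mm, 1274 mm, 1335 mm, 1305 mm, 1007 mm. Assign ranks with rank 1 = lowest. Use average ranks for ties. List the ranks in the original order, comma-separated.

Sorted (ascending): 658, 756, 1007, 1095, 1274, 1305, 1305, 1305, 1335
The 3 values of 1305 occupy positions 6–8 → average rank 7.

2, 1, 4, 7, 7, 5, 9, 7, 3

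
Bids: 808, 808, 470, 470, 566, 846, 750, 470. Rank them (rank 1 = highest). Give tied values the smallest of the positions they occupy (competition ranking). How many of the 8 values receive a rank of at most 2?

Sorted (descending): 846, 808, 808, 750, 566, 470, 470, 470
The 2 values of 808 occupy positions 2–3 → each gets rank 2.
The 3 values of 470 occupy positions 6–8 → each gets rank 6.
Ranks ≤ 2: {1, 2, 2} → 3 values.

3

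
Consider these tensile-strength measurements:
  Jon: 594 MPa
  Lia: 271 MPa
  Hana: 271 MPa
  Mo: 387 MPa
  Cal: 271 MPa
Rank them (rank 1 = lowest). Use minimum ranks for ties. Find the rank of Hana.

1

Sorted (ascending): 271, 271, 271, 387, 594
The 3 values of 271 occupy positions 1–3 → each gets rank 1.
Hana has value 271 MPa → rank 1.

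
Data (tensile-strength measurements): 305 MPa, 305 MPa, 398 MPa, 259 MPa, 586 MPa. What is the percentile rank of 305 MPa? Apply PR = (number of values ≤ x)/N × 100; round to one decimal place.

60.0

N = 5.
Strictly below 305: 1. Equal to 305: 2.
PR = 3/5 × 100 = 60.0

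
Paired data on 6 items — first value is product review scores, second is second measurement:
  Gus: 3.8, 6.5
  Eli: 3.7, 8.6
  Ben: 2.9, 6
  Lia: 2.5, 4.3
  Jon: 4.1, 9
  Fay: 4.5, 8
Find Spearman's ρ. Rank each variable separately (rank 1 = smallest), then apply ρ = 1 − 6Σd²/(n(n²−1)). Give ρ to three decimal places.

Ranks of variable 1: 4, 3, 2, 1, 5, 6
Ranks of variable 2: 3, 5, 2, 1, 6, 4
d = r₁ − r₂: 1, -2, 0, 0, -1, 2
d²: 1, 4, 0, 0, 1, 4; Σd² = 10
ρ = 1 − 6·10/(6·35) = 1 − 60/210 = 0.714

0.714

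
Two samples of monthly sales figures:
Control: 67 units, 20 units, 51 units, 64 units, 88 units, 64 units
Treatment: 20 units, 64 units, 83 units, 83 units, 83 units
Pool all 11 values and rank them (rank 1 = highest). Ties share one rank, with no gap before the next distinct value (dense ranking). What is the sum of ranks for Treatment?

16

Sorted (descending): 88, 83, 83, 83, 67, 64, 64, 64, 51, 20, 20
The 3 values of 83 share dense rank 2.
The 3 values of 64 share dense rank 4.
The 2 values of 20 share dense rank 6.
Remaining distinct values take the next consecutive integers.
Treatment values → pooled ranks: 20→6, 64→4, 83→2, 83→2, 83→2
Rank sum = 6 + 4 + 2 + 2 + 2 = 16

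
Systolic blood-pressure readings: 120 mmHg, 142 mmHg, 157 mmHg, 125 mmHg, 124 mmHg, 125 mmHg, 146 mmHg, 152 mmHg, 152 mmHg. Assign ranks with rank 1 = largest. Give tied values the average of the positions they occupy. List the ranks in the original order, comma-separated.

Sorted (descending): 157, 152, 152, 146, 142, 125, 125, 124, 120
The 2 values of 152 occupy positions 2–3 → average rank (2+3)/2 = 2.5.
The 2 values of 125 occupy positions 6–7 → average rank (6+7)/2 = 6.5.

9, 5, 1, 6.5, 8, 6.5, 4, 2.5, 2.5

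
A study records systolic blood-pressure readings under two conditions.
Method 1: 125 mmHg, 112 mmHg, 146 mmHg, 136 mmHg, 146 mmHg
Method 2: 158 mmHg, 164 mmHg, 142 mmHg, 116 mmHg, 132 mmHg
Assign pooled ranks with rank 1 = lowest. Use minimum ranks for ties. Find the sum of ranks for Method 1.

Sorted (ascending): 112, 116, 125, 132, 136, 142, 146, 146, 158, 164
The 2 values of 146 occupy positions 7–8 → each gets rank 7.
Method 1 values → pooled ranks: 125→3, 112→1, 146→7, 136→5, 146→7
Rank sum = 3 + 1 + 7 + 5 + 7 = 23

23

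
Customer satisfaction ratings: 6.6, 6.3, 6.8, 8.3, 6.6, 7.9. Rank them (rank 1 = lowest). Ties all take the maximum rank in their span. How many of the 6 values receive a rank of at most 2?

Sorted (ascending): 6.3, 6.6, 6.6, 6.8, 7.9, 8.3
The 2 values of 6.6 occupy positions 2–3 → each gets rank 3.
Ranks ≤ 2: {1} → 1 value.

1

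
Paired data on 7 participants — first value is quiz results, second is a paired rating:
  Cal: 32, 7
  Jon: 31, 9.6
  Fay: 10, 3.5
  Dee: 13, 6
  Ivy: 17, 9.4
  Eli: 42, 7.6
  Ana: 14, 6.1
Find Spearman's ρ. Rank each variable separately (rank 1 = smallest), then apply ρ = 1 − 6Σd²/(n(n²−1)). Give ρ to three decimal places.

0.714

Ranks of variable 1: 6, 5, 1, 2, 4, 7, 3
Ranks of variable 2: 4, 7, 1, 2, 6, 5, 3
d = r₁ − r₂: 2, -2, 0, 0, -2, 2, 0
d²: 4, 4, 0, 0, 4, 4, 0; Σd² = 16
ρ = 1 − 6·16/(7·48) = 1 − 96/336 = 0.714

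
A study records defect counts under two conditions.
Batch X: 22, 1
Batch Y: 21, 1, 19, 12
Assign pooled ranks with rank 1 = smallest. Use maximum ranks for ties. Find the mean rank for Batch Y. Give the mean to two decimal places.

3.50

Sorted (ascending): 1, 1, 12, 19, 21, 22
The 2 values of 1 occupy positions 1–2 → each gets rank 2.
Batch Y values → pooled ranks: 21→5, 1→2, 19→4, 12→3
Mean rank = (5 + 2 + 4 + 3) / 4 = 3.50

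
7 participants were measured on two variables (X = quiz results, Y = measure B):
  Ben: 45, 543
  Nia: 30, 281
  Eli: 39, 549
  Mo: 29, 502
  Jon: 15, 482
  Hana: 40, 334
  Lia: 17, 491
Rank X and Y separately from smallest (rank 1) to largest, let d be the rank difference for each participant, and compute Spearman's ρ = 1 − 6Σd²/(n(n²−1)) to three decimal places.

0.250

Ranks of variable 1: 7, 4, 5, 3, 1, 6, 2
Ranks of variable 2: 6, 1, 7, 5, 3, 2, 4
d = r₁ − r₂: 1, 3, -2, -2, -2, 4, -2
d²: 1, 9, 4, 4, 4, 16, 4; Σd² = 42
ρ = 1 − 6·42/(7·48) = 1 − 252/336 = 0.250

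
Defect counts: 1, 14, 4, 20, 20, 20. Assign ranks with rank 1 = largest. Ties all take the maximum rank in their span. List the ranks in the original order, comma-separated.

Sorted (descending): 20, 20, 20, 14, 4, 1
The 3 values of 20 occupy positions 1–3 → each gets rank 3.

6, 4, 5, 3, 3, 3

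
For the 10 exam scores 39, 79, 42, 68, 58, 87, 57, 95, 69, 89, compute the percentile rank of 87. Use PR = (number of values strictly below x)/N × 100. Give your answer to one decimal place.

N = 10.
Strictly below 87: 7. Equal to 87: 1.
PR = 7/10 × 100 = 70.0

70.0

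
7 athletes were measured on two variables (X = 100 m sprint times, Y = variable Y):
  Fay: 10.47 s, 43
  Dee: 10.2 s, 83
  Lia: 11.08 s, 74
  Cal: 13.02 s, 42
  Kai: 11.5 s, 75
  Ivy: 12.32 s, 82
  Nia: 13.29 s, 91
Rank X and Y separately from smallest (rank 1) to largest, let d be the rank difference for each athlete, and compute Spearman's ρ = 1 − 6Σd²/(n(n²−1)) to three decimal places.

0.107

Ranks of variable 1: 2, 1, 3, 6, 4, 5, 7
Ranks of variable 2: 2, 6, 3, 1, 4, 5, 7
d = r₁ − r₂: 0, -5, 0, 5, 0, 0, 0
d²: 0, 25, 0, 25, 0, 0, 0; Σd² = 50
ρ = 1 − 6·50/(7·48) = 1 − 300/336 = 0.107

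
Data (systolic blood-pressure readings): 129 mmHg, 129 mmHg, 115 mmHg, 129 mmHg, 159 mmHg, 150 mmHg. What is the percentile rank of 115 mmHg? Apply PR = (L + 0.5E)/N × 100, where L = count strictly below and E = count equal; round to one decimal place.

N = 6.
Strictly below 115: 0. Equal to 115: 1.
PR = (0 + 0.5·1)/6 × 100 = 8.3

8.3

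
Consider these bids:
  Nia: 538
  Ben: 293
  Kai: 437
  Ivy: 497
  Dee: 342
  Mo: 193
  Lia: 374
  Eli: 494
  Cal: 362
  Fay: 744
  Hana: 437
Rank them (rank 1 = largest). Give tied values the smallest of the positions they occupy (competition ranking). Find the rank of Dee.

Sorted (descending): 744, 538, 497, 494, 437, 437, 374, 362, 342, 293, 193
The 2 values of 437 occupy positions 5–6 → each gets rank 5.
Dee has value 342 → rank 9.

9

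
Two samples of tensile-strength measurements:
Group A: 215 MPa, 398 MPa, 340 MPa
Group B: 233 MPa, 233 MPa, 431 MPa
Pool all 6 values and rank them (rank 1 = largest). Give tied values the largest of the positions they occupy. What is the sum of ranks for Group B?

11

Sorted (descending): 431, 398, 340, 233, 233, 215
The 2 values of 233 occupy positions 4–5 → each gets rank 5.
Group B values → pooled ranks: 233→5, 233→5, 431→1
Rank sum = 5 + 5 + 1 = 11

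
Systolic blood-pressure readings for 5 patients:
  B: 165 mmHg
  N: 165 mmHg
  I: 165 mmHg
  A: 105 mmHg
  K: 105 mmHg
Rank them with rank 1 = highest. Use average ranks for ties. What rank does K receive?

Sorted (descending): 165, 165, 165, 105, 105
The 3 values of 165 occupy positions 1–3 → average rank 2.
The 2 values of 105 occupy positions 4–5 → average rank (4+5)/2 = 4.5.
K has value 105 mmHg → rank 4.5.

4.5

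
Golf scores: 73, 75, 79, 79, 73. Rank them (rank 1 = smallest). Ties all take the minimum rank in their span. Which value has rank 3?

Sorted (ascending): 73, 73, 75, 79, 79
The 2 values of 73 occupy positions 1–2 → each gets rank 1.
The 2 values of 79 occupy positions 4–5 → each gets rank 4.
Rank 3 → value 75.

75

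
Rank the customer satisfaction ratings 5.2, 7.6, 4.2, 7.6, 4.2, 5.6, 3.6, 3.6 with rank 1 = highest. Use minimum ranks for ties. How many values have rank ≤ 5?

Sorted (descending): 7.6, 7.6, 5.6, 5.2, 4.2, 4.2, 3.6, 3.6
The 2 values of 7.6 occupy positions 1–2 → each gets rank 1.
The 2 values of 4.2 occupy positions 5–6 → each gets rank 5.
The 2 values of 3.6 occupy positions 7–8 → each gets rank 7.
Ranks ≤ 5: {1, 1, 3, 4, 5, 5} → 6 values.

6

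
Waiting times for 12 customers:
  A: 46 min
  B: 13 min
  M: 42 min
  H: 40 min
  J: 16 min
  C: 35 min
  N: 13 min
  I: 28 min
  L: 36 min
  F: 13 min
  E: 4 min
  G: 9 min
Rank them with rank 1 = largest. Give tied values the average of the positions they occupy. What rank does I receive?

6

Sorted (descending): 46, 42, 40, 36, 35, 28, 16, 13, 13, 13, 9, 4
The 3 values of 13 occupy positions 8–10 → average rank 9.
I has value 28 min → rank 6.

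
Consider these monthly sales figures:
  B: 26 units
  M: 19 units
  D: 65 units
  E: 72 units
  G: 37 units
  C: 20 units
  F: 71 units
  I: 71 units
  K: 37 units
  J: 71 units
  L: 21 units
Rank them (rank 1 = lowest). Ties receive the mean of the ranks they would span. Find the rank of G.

5.5

Sorted (ascending): 19, 20, 21, 26, 37, 37, 65, 71, 71, 71, 72
The 2 values of 37 occupy positions 5–6 → average rank (5+6)/2 = 5.5.
The 3 values of 71 occupy positions 8–10 → average rank 9.
G has value 37 units → rank 5.5.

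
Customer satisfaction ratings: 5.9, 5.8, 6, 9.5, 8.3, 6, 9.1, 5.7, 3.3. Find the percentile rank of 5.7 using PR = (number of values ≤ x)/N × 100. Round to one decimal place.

22.2

N = 9.
Strictly below 5.7: 1. Equal to 5.7: 1.
PR = 2/9 × 100 = 22.2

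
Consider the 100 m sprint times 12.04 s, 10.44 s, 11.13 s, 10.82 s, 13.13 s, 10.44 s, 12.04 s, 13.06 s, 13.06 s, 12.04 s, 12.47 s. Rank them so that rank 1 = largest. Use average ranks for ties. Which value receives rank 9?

10.82

Sorted (descending): 13.13, 13.06, 13.06, 12.47, 12.04, 12.04, 12.04, 11.13, 10.82, 10.44, 10.44
The 2 values of 13.06 occupy positions 2–3 → average rank (2+3)/2 = 2.5.
The 3 values of 12.04 occupy positions 5–7 → average rank 6.
The 2 values of 10.44 occupy positions 10–11 → average rank (10+11)/2 = 10.5.
Rank 9 → value 10.82.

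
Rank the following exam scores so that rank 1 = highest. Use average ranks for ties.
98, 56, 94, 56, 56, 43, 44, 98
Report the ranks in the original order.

Sorted (descending): 98, 98, 94, 56, 56, 56, 44, 43
The 2 values of 98 occupy positions 1–2 → average rank (1+2)/2 = 1.5.
The 3 values of 56 occupy positions 4–6 → average rank 5.

1.5, 5, 3, 5, 5, 8, 7, 1.5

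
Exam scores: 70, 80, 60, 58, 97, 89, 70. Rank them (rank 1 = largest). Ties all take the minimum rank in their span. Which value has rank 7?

58

Sorted (descending): 97, 89, 80, 70, 70, 60, 58
The 2 values of 70 occupy positions 4–5 → each gets rank 4.
Rank 7 → value 58.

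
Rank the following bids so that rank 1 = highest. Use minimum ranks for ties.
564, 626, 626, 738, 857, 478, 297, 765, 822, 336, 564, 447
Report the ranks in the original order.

7, 5, 5, 4, 1, 9, 12, 3, 2, 11, 7, 10

Sorted (descending): 857, 822, 765, 738, 626, 626, 564, 564, 478, 447, 336, 297
The 2 values of 626 occupy positions 5–6 → each gets rank 5.
The 2 values of 564 occupy positions 7–8 → each gets rank 7.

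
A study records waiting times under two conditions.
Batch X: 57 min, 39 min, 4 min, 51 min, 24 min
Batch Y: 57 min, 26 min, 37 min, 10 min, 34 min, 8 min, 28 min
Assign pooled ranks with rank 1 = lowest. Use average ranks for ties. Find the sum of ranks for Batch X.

Sorted (ascending): 4, 8, 10, 24, 26, 28, 34, 37, 39, 51, 57, 57
The 2 values of 57 occupy positions 11–12 → average rank (11+12)/2 = 11.5.
Batch X values → pooled ranks: 57→11.5, 39→9, 4→1, 51→10, 24→4
Rank sum = 11.5 + 9 + 1 + 10 + 4 = 35.5

35.5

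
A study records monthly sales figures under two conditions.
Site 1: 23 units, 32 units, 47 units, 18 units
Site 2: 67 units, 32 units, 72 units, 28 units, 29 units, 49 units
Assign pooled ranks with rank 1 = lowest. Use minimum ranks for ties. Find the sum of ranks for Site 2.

39

Sorted (ascending): 18, 23, 28, 29, 32, 32, 47, 49, 67, 72
The 2 values of 32 occupy positions 5–6 → each gets rank 5.
Site 2 values → pooled ranks: 67→9, 32→5, 72→10, 28→3, 29→4, 49→8
Rank sum = 9 + 5 + 10 + 3 + 4 + 8 = 39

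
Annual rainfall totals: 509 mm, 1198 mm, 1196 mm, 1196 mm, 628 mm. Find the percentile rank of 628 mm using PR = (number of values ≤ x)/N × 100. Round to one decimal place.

40.0

N = 5.
Strictly below 628: 1. Equal to 628: 1.
PR = 2/5 × 100 = 40.0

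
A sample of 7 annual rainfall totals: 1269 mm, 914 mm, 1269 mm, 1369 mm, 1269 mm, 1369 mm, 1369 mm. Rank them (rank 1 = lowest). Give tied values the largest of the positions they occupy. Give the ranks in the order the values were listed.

4, 1, 4, 7, 4, 7, 7

Sorted (ascending): 914, 1269, 1269, 1269, 1369, 1369, 1369
The 3 values of 1269 occupy positions 2–4 → each gets rank 4.
The 3 values of 1369 occupy positions 5–7 → each gets rank 7.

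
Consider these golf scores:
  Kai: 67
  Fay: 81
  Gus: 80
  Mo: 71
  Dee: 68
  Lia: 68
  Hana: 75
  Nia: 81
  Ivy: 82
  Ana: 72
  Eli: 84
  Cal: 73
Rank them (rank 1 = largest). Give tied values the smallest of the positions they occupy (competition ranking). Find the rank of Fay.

Sorted (descending): 84, 82, 81, 81, 80, 75, 73, 72, 71, 68, 68, 67
The 2 values of 81 occupy positions 3–4 → each gets rank 3.
The 2 values of 68 occupy positions 10–11 → each gets rank 10.
Fay has value 81 → rank 3.

3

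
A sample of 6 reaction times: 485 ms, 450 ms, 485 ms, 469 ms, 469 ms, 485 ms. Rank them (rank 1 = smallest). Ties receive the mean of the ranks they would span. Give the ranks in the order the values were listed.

5, 1, 5, 2.5, 2.5, 5

Sorted (ascending): 450, 469, 469, 485, 485, 485
The 2 values of 469 occupy positions 2–3 → average rank (2+3)/2 = 2.5.
The 3 values of 485 occupy positions 4–6 → average rank 5.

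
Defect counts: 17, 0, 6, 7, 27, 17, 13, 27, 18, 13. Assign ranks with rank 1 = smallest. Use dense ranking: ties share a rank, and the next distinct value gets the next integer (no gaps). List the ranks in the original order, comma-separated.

Sorted (ascending): 0, 6, 7, 13, 13, 17, 17, 18, 27, 27
The 2 values of 13 share dense rank 4.
The 2 values of 17 share dense rank 5.
The 2 values of 27 share dense rank 7.
Remaining distinct values take the next consecutive integers.

5, 1, 2, 3, 7, 5, 4, 7, 6, 4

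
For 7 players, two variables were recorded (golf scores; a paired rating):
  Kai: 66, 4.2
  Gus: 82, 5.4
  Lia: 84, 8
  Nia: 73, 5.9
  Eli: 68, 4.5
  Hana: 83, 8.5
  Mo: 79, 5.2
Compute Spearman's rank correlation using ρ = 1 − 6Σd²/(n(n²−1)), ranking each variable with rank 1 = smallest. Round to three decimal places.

0.857

Ranks of variable 1: 1, 5, 7, 3, 2, 6, 4
Ranks of variable 2: 1, 4, 6, 5, 2, 7, 3
d = r₁ − r₂: 0, 1, 1, -2, 0, -1, 1
d²: 0, 1, 1, 4, 0, 1, 1; Σd² = 8
ρ = 1 − 6·8/(7·48) = 1 − 48/336 = 0.857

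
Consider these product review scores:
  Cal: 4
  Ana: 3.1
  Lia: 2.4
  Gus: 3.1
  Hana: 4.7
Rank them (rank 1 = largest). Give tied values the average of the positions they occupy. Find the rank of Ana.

3.5

Sorted (descending): 4.7, 4, 3.1, 3.1, 2.4
The 2 values of 3.1 occupy positions 3–4 → average rank (3+4)/2 = 3.5.
Ana has value 3.1 → rank 3.5.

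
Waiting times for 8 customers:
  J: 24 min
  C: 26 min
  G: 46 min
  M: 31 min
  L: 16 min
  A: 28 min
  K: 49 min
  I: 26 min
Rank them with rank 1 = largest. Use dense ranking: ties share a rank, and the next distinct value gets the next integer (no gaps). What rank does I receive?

5

Sorted (descending): 49, 46, 31, 28, 26, 26, 24, 16
The 2 values of 26 share dense rank 5.
Remaining distinct values take the next consecutive integers.
I has value 26 min → rank 5.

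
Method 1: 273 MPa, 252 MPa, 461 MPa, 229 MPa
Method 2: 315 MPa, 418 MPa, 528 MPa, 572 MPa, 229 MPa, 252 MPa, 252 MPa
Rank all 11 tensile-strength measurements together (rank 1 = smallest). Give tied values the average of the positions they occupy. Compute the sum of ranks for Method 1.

20.5

Sorted (ascending): 229, 229, 252, 252, 252, 273, 315, 418, 461, 528, 572
The 2 values of 229 occupy positions 1–2 → average rank (1+2)/2 = 1.5.
The 3 values of 252 occupy positions 3–5 → average rank 4.
Method 1 values → pooled ranks: 273→6, 252→4, 461→9, 229→1.5
Rank sum = 6 + 4 + 9 + 1.5 = 20.5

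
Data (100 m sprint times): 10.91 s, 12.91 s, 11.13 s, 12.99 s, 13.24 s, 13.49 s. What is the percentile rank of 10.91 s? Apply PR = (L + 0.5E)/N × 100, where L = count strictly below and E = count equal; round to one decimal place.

8.3

N = 6.
Strictly below 10.91: 0. Equal to 10.91: 1.
PR = (0 + 0.5·1)/6 × 100 = 8.3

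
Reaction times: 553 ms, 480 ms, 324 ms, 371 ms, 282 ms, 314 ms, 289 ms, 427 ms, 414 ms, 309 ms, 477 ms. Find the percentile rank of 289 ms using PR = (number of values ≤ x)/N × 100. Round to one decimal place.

18.2

N = 11.
Strictly below 289: 1. Equal to 289: 1.
PR = 2/11 × 100 = 18.2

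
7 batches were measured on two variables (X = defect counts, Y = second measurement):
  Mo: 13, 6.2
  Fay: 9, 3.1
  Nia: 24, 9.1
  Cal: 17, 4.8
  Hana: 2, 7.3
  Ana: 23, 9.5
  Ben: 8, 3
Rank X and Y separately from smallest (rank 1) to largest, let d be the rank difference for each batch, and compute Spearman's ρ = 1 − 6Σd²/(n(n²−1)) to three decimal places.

0.571

Ranks of variable 1: 4, 3, 7, 5, 1, 6, 2
Ranks of variable 2: 4, 2, 6, 3, 5, 7, 1
d = r₁ − r₂: 0, 1, 1, 2, -4, -1, 1
d²: 0, 1, 1, 4, 16, 1, 1; Σd² = 24
ρ = 1 − 6·24/(7·48) = 1 − 144/336 = 0.571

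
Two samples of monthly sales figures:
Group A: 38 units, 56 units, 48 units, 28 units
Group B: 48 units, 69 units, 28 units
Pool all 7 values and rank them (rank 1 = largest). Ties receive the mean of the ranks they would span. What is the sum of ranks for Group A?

Sorted (descending): 69, 56, 48, 48, 38, 28, 28
The 2 values of 48 occupy positions 3–4 → average rank (3+4)/2 = 3.5.
The 2 values of 28 occupy positions 6–7 → average rank (6+7)/2 = 6.5.
Group A values → pooled ranks: 38→5, 56→2, 48→3.5, 28→6.5
Rank sum = 5 + 2 + 3.5 + 6.5 = 17

17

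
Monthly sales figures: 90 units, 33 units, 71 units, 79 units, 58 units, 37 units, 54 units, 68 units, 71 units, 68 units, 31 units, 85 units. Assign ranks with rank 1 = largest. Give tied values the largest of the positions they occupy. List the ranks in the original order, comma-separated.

Sorted (descending): 90, 85, 79, 71, 71, 68, 68, 58, 54, 37, 33, 31
The 2 values of 71 occupy positions 4–5 → each gets rank 5.
The 2 values of 68 occupy positions 6–7 → each gets rank 7.

1, 11, 5, 3, 8, 10, 9, 7, 5, 7, 12, 2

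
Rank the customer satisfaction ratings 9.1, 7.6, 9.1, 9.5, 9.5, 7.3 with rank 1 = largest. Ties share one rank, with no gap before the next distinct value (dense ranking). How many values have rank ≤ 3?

5

Sorted (descending): 9.5, 9.5, 9.1, 9.1, 7.6, 7.3
The 2 values of 9.5 share dense rank 1.
The 2 values of 9.1 share dense rank 2.
Remaining distinct values take the next consecutive integers.
Ranks ≤ 3: {1, 1, 2, 2, 3} → 5 values.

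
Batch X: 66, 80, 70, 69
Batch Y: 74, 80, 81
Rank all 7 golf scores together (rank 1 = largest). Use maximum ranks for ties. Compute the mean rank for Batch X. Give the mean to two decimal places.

Sorted (descending): 81, 80, 80, 74, 70, 69, 66
The 2 values of 80 occupy positions 2–3 → each gets rank 3.
Batch X values → pooled ranks: 66→7, 80→3, 70→5, 69→6
Mean rank = (7 + 3 + 5 + 6) / 4 = 5.25

5.25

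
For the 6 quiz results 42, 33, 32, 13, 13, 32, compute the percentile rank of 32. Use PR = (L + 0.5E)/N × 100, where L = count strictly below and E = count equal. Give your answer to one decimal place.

50.0

N = 6.
Strictly below 32: 2. Equal to 32: 2.
PR = (2 + 0.5·2)/6 × 100 = 50.0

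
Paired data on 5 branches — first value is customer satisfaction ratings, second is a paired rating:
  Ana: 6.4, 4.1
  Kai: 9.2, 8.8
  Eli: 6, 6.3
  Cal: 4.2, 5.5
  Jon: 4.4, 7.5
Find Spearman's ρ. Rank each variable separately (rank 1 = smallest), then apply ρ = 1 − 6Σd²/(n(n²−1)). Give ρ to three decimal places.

Ranks of variable 1: 4, 5, 3, 1, 2
Ranks of variable 2: 1, 5, 3, 2, 4
d = r₁ − r₂: 3, 0, 0, -1, -2
d²: 9, 0, 0, 1, 4; Σd² = 14
ρ = 1 − 6·14/(5·24) = 1 − 84/120 = 0.300

0.300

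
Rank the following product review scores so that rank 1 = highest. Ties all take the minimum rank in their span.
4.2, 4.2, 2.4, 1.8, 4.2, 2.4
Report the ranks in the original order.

1, 1, 4, 6, 1, 4

Sorted (descending): 4.2, 4.2, 4.2, 2.4, 2.4, 1.8
The 3 values of 4.2 occupy positions 1–3 → each gets rank 1.
The 2 values of 2.4 occupy positions 4–5 → each gets rank 4.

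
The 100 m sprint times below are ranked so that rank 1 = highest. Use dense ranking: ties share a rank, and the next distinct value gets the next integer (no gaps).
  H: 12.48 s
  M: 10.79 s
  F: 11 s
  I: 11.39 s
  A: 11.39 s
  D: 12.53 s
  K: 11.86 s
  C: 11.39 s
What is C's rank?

Sorted (descending): 12.53, 12.48, 11.86, 11.39, 11.39, 11.39, 11, 10.79
The 3 values of 11.39 share dense rank 4.
Remaining distinct values take the next consecutive integers.
C has value 11.39 s → rank 4.

4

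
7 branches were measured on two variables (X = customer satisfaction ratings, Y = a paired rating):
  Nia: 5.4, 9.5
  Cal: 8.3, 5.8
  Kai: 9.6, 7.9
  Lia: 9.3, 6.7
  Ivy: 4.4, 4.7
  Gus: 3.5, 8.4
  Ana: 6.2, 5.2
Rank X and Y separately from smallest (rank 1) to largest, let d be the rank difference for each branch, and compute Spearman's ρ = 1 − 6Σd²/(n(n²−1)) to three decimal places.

-0.036

Ranks of variable 1: 3, 5, 7, 6, 2, 1, 4
Ranks of variable 2: 7, 3, 5, 4, 1, 6, 2
d = r₁ − r₂: -4, 2, 2, 2, 1, -5, 2
d²: 16, 4, 4, 4, 1, 25, 4; Σd² = 58
ρ = 1 − 6·58/(7·48) = 1 − 348/336 = -0.036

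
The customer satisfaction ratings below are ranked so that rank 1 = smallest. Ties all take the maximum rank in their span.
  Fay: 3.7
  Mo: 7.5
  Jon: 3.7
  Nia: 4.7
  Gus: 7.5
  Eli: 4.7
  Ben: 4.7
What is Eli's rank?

5

Sorted (ascending): 3.7, 3.7, 4.7, 4.7, 4.7, 7.5, 7.5
The 2 values of 3.7 occupy positions 1–2 → each gets rank 2.
The 3 values of 4.7 occupy positions 3–5 → each gets rank 5.
The 2 values of 7.5 occupy positions 6–7 → each gets rank 7.
Eli has value 4.7 → rank 5.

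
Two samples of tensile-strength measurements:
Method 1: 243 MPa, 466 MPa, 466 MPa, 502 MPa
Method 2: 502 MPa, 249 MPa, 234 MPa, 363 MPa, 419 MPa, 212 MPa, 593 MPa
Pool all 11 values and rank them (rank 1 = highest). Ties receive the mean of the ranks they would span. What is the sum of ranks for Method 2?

Sorted (descending): 593, 502, 502, 466, 466, 419, 363, 249, 243, 234, 212
The 2 values of 502 occupy positions 2–3 → average rank (2+3)/2 = 2.5.
The 2 values of 466 occupy positions 4–5 → average rank (4+5)/2 = 4.5.
Method 2 values → pooled ranks: 502→2.5, 249→8, 234→10, 363→7, 419→6, 212→11, 593→1
Rank sum = 2.5 + 8 + 10 + 7 + 6 + 11 + 1 = 45.5

45.5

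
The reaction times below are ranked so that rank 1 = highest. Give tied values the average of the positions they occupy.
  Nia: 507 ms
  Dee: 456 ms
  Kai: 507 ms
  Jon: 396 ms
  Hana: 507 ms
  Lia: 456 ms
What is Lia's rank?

Sorted (descending): 507, 507, 507, 456, 456, 396
The 3 values of 507 occupy positions 1–3 → average rank 2.
The 2 values of 456 occupy positions 4–5 → average rank (4+5)/2 = 4.5.
Lia has value 456 ms → rank 4.5.

4.5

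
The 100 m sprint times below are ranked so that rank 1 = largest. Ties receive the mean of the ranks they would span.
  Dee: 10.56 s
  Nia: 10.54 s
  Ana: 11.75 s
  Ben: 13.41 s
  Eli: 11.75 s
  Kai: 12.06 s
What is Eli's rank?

Sorted (descending): 13.41, 12.06, 11.75, 11.75, 10.56, 10.54
The 2 values of 11.75 occupy positions 3–4 → average rank (3+4)/2 = 3.5.
Eli has value 11.75 s → rank 3.5.

3.5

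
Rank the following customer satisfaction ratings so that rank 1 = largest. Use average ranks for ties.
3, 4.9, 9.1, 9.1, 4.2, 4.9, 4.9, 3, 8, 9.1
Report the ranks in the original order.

Sorted (descending): 9.1, 9.1, 9.1, 8, 4.9, 4.9, 4.9, 4.2, 3, 3
The 3 values of 9.1 occupy positions 1–3 → average rank 2.
The 3 values of 4.9 occupy positions 5–7 → average rank 6.
The 2 values of 3 occupy positions 9–10 → average rank (9+10)/2 = 9.5.

9.5, 6, 2, 2, 8, 6, 6, 9.5, 4, 2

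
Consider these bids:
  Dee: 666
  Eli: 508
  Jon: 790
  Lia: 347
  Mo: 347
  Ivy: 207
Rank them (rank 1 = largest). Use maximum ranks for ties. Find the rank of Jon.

1

Sorted (descending): 790, 666, 508, 347, 347, 207
The 2 values of 347 occupy positions 4–5 → each gets rank 5.
Jon has value 790 → rank 1.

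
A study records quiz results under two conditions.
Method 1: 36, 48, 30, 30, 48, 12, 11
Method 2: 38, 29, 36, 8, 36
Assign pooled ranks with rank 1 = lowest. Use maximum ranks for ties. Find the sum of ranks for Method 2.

Sorted (ascending): 8, 11, 12, 29, 30, 30, 36, 36, 36, 38, 48, 48
The 2 values of 30 occupy positions 5–6 → each gets rank 6.
The 3 values of 36 occupy positions 7–9 → each gets rank 9.
The 2 values of 48 occupy positions 11–12 → each gets rank 12.
Method 2 values → pooled ranks: 38→10, 29→4, 36→9, 8→1, 36→9
Rank sum = 10 + 4 + 9 + 1 + 9 = 33

33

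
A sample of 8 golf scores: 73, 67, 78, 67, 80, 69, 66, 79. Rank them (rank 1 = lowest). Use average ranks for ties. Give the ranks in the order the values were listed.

5, 2.5, 6, 2.5, 8, 4, 1, 7

Sorted (ascending): 66, 67, 67, 69, 73, 78, 79, 80
The 2 values of 67 occupy positions 2–3 → average rank (2+3)/2 = 2.5.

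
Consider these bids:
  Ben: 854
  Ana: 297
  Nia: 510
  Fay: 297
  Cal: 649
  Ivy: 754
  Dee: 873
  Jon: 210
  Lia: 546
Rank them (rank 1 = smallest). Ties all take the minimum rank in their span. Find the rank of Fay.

Sorted (ascending): 210, 297, 297, 510, 546, 649, 754, 854, 873
The 2 values of 297 occupy positions 2–3 → each gets rank 2.
Fay has value 297 → rank 2.

2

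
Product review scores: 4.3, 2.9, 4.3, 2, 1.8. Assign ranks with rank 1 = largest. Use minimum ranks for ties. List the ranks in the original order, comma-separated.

Sorted (descending): 4.3, 4.3, 2.9, 2, 1.8
The 2 values of 4.3 occupy positions 1–2 → each gets rank 1.

1, 3, 1, 4, 5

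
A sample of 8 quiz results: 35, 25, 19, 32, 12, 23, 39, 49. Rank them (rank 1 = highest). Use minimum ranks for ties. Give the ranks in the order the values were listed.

3, 5, 7, 4, 8, 6, 2, 1

Sorted (descending): 49, 39, 35, 32, 25, 23, 19, 12
No ties — each value takes its position as its rank.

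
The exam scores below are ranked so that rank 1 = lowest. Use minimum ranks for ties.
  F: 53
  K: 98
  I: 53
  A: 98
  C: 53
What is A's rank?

Sorted (ascending): 53, 53, 53, 98, 98
The 3 values of 53 occupy positions 1–3 → each gets rank 1.
The 2 values of 98 occupy positions 4–5 → each gets rank 4.
A has value 98 → rank 4.

4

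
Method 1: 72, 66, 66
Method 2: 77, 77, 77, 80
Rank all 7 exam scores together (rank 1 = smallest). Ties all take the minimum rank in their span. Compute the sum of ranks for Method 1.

Sorted (ascending): 66, 66, 72, 77, 77, 77, 80
The 2 values of 66 occupy positions 1–2 → each gets rank 1.
The 3 values of 77 occupy positions 4–6 → each gets rank 4.
Method 1 values → pooled ranks: 72→3, 66→1, 66→1
Rank sum = 3 + 1 + 1 = 5

5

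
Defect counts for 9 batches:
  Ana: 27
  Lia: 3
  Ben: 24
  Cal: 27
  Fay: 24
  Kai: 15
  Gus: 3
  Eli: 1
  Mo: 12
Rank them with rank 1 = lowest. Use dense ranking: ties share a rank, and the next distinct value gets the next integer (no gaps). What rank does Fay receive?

Sorted (ascending): 1, 3, 3, 12, 15, 24, 24, 27, 27
The 2 values of 3 share dense rank 2.
The 2 values of 24 share dense rank 5.
The 2 values of 27 share dense rank 6.
Remaining distinct values take the next consecutive integers.
Fay has value 24 → rank 5.

5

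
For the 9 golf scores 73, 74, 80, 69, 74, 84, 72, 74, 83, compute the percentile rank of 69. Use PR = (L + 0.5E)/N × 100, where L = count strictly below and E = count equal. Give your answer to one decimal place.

N = 9.
Strictly below 69: 0. Equal to 69: 1.
PR = (0 + 0.5·1)/9 × 100 = 5.6

5.6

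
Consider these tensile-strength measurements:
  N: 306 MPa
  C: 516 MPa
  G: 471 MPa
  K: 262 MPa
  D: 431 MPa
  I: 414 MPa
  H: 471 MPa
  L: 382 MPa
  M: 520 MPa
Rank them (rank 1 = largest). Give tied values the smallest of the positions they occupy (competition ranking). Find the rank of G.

Sorted (descending): 520, 516, 471, 471, 431, 414, 382, 306, 262
The 2 values of 471 occupy positions 3–4 → each gets rank 3.
G has value 471 MPa → rank 3.

3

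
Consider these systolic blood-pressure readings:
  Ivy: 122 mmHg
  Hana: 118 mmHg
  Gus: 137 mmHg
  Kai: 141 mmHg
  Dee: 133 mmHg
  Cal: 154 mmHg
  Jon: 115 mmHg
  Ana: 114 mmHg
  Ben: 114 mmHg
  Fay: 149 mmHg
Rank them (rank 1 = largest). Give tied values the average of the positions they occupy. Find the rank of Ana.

9.5

Sorted (descending): 154, 149, 141, 137, 133, 122, 118, 115, 114, 114
The 2 values of 114 occupy positions 9–10 → average rank (9+10)/2 = 9.5.
Ana has value 114 mmHg → rank 9.5.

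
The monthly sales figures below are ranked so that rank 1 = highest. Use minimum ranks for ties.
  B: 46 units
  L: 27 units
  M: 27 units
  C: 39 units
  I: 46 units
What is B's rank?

1

Sorted (descending): 46, 46, 39, 27, 27
The 2 values of 46 occupy positions 1–2 → each gets rank 1.
The 2 values of 27 occupy positions 4–5 → each gets rank 4.
B has value 46 units → rank 1.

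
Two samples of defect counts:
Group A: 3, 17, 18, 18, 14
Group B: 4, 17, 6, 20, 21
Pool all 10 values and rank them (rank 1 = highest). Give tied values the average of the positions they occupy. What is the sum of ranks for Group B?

Sorted (descending): 21, 20, 18, 18, 17, 17, 14, 6, 4, 3
The 2 values of 18 occupy positions 3–4 → average rank (3+4)/2 = 3.5.
The 2 values of 17 occupy positions 5–6 → average rank (5+6)/2 = 5.5.
Group B values → pooled ranks: 4→9, 17→5.5, 6→8, 20→2, 21→1
Rank sum = 9 + 5.5 + 8 + 2 + 1 = 25.5

25.5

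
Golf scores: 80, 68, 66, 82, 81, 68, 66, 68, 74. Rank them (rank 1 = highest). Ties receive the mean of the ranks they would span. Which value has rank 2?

81

Sorted (descending): 82, 81, 80, 74, 68, 68, 68, 66, 66
The 3 values of 68 occupy positions 5–7 → average rank 6.
The 2 values of 66 occupy positions 8–9 → average rank (8+9)/2 = 8.5.
Rank 2 → value 81.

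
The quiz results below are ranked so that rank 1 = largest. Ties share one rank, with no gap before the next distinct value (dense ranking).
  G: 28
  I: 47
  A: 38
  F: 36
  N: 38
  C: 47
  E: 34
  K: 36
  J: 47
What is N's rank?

2

Sorted (descending): 47, 47, 47, 38, 38, 36, 36, 34, 28
The 3 values of 47 share dense rank 1.
The 2 values of 38 share dense rank 2.
The 2 values of 36 share dense rank 3.
Remaining distinct values take the next consecutive integers.
N has value 38 → rank 2.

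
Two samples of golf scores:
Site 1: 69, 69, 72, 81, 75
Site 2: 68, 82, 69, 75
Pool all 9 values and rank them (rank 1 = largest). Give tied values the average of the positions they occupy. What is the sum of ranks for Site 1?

Sorted (descending): 82, 81, 75, 75, 72, 69, 69, 69, 68
The 2 values of 75 occupy positions 3–4 → average rank (3+4)/2 = 3.5.
The 3 values of 69 occupy positions 6–8 → average rank 7.
Site 1 values → pooled ranks: 69→7, 69→7, 72→5, 81→2, 75→3.5
Rank sum = 7 + 7 + 5 + 2 + 3.5 = 24.5

24.5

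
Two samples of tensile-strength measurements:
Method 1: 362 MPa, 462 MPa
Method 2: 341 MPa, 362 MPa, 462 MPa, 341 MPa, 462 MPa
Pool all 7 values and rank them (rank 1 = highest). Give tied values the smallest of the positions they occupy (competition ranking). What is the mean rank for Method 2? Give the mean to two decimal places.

3.60

Sorted (descending): 462, 462, 462, 362, 362, 341, 341
The 3 values of 462 occupy positions 1–3 → each gets rank 1.
The 2 values of 362 occupy positions 4–5 → each gets rank 4.
The 2 values of 341 occupy positions 6–7 → each gets rank 6.
Method 2 values → pooled ranks: 341→6, 362→4, 462→1, 341→6, 462→1
Mean rank = (6 + 4 + 1 + 6 + 1) / 5 = 3.60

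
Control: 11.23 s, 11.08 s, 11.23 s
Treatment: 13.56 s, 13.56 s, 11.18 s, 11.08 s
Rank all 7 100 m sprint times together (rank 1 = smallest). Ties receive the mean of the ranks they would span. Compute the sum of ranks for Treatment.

17.5

Sorted (ascending): 11.08, 11.08, 11.18, 11.23, 11.23, 13.56, 13.56
The 2 values of 11.08 occupy positions 1–2 → average rank (1+2)/2 = 1.5.
The 2 values of 11.23 occupy positions 4–5 → average rank (4+5)/2 = 4.5.
The 2 values of 13.56 occupy positions 6–7 → average rank (6+7)/2 = 6.5.
Treatment values → pooled ranks: 13.56→6.5, 13.56→6.5, 11.18→3, 11.08→1.5
Rank sum = 6.5 + 6.5 + 3 + 1.5 = 17.5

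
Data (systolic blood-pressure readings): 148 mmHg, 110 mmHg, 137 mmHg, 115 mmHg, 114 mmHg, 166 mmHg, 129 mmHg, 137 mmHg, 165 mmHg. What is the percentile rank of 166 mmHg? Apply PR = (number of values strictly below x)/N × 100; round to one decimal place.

88.9

N = 9.
Strictly below 166: 8. Equal to 166: 1.
PR = 8/9 × 100 = 88.9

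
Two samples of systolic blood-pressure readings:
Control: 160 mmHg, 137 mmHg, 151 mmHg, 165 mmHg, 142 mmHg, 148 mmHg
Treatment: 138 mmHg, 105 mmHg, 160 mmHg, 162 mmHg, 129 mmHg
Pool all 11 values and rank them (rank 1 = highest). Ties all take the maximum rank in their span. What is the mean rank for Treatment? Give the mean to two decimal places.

Sorted (descending): 165, 162, 160, 160, 151, 148, 142, 138, 137, 129, 105
The 2 values of 160 occupy positions 3–4 → each gets rank 4.
Treatment values → pooled ranks: 138→8, 105→11, 160→4, 162→2, 129→10
Mean rank = (8 + 11 + 4 + 2 + 10) / 5 = 7.00

7.00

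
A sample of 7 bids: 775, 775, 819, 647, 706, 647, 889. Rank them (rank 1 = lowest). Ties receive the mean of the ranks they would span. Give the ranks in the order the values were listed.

Sorted (ascending): 647, 647, 706, 775, 775, 819, 889
The 2 values of 647 occupy positions 1–2 → average rank (1+2)/2 = 1.5.
The 2 values of 775 occupy positions 4–5 → average rank (4+5)/2 = 4.5.

4.5, 4.5, 6, 1.5, 3, 1.5, 7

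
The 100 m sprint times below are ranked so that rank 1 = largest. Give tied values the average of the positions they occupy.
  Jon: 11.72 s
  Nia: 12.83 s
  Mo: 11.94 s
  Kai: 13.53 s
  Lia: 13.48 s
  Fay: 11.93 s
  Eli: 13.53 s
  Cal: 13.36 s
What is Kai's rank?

Sorted (descending): 13.53, 13.53, 13.48, 13.36, 12.83, 11.94, 11.93, 11.72
The 2 values of 13.53 occupy positions 1–2 → average rank (1+2)/2 = 1.5.
Kai has value 13.53 s → rank 1.5.

1.5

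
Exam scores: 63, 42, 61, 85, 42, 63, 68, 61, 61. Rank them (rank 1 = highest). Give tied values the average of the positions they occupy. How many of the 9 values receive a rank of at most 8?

7

Sorted (descending): 85, 68, 63, 63, 61, 61, 61, 42, 42
The 2 values of 63 occupy positions 3–4 → average rank (3+4)/2 = 3.5.
The 3 values of 61 occupy positions 5–7 → average rank 6.
The 2 values of 42 occupy positions 8–9 → average rank (8+9)/2 = 8.5.
Ranks ≤ 8: {1, 2, 3.5, 3.5, 6, 6, 6} → 7 values.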